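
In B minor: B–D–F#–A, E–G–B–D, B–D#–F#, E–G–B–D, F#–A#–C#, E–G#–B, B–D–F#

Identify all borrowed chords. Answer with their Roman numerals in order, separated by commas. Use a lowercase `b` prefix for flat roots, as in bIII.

B minor has the diatonic set Bm, C#dim, D, Em, F#, G, A (with V from harmonic minor). Of the given chords, B–D–F#–A = Bm7, E–G–B–D = Em7, F#–A#–C# = F# and B–D–F# = Bm are diatonic. B–D#–F# is not: scale degree 1 in B minor carries Bm (i). In B major the chord on that degree is B, so here it functions as I, borrowed from the parallel major. E–G#–B is not: scale degree 4 in B minor carries Em (iv). In B major the chord on that degree is E, so here it functions as IV, borrowed from the parallel major.

I, IV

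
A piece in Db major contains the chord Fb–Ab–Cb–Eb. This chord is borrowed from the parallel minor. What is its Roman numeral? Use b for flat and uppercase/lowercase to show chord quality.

bIIImaj7

The root Fb is the lowered 3rd scale degree — diatonically Db major has F there. Fb–Ab–Cb–Eb is a major-seventh chord — the form found in Db minor, not the diatonic iii (Fm). Borrowed into Db major it is written bIIImaj7.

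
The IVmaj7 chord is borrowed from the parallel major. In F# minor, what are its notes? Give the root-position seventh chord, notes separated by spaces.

B D# F# A#

The root, B, is scale degree 4 — the same note in F# minor and F# major; only the chord quality changes. In F# major the chord on B is B–D#–F#–A#.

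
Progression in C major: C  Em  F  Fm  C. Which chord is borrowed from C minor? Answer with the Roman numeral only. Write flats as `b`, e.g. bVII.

iv

In C major the diatonic chords are C, Dm, Em, F, G, Am, Bdim. Of the given chords, C, Em and F are diatonic. But Fm (F–Ab–C) is foreign: the diatonic IV on degree 4 is F, whereas Fm comes from C minor. It is labeled iv.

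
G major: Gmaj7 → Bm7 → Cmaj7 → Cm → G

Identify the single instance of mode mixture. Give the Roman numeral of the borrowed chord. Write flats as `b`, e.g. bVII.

iv

G major has the diatonic set G, Am, Bm, C, D, Em, F#dim. Gmaj7, Bm7, Cmaj7 and G all belong to that set. But Cm (C–Eb–G) is foreign: the diatonic IV on degree 4 is C, whereas Cm comes from G minor. It is labeled iv.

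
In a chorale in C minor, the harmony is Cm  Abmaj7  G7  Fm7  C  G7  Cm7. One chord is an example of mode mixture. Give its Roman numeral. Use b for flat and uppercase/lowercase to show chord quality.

I

In C minor (with V from harmonic minor) the diatonic chords are Cm, Ddim, Eb, Fm, G, Ab, Bb. Of the given chords, Cm, Abmaj7, G7, Fm7 and Cm7 are diatonic. C (C–E–G) doesn't fit — on degree 1 C minor would have Cm (i). C is the degree-1 chord of C major, so it is the borrowed I.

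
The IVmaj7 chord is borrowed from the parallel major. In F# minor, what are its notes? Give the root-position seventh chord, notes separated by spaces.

B D# F# A#

The root, B, is scale degree 4 — the same note in F# minor and F# major; only the chord quality changes. Stacking thirds in F# major on B gives B–D#–F#–A#.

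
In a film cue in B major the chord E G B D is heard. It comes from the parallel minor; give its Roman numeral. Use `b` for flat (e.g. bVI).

The root E is the diatonic 4th degree of B major; the borrowing shows in the chord quality. Diatonically B major has E (IV) on that degree; E–G–B–D is instead the minor-seventh chord native to B minor, so it takes the label iv7.

iv7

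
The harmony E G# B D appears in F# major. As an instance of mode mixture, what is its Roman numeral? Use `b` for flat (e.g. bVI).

The root E is the lowered 7th scale degree — diatonically F# major has E# there. Diatonically F# major has E#dim (vii°) on that degree; E–G#–B–D is instead the dominant-seventh chord native to F# minor, so it takes the label bVII7.

bVII7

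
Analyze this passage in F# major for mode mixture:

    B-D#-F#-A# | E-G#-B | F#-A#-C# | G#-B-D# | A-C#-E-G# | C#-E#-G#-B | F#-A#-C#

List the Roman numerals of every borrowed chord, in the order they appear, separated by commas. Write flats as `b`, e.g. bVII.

F# major has the diatonic set F#, G#m, A#m, B, C#, D#m, E#dim. B–D#–F#–A# = Bmaj7, F#–A#–C# = F#, G#–B–D# = G#m and C#–E#–G#–B = C#7 all belong to that set. E–G#–B is not: scale degree 7 in F# major carries E#dim (vii°). In F# minor the chord on that degree is E, so here it functions as bVII, borrowed from the parallel minor. A–C#–E–G# is not: scale degree 3 in F# major carries A#m (iii). In F# minor the chord on that degree is Amaj7, so here it functions as bIIImaj7, borrowed from the parallel minor.

bVII, bIIImaj7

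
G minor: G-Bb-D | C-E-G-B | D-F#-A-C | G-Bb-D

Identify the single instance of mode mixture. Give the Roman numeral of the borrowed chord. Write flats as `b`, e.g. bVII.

The diatonic triads in G minor (with V from harmonic minor) are Gm, Adim, Bb, Cm, D, Eb, F. Of the given chords, G–Bb–D = Gm and D–F#–A–C = D7 are diatonic. C–E–G–B doesn't fit — on degree 4 G minor would have Cm (iv). Cmaj7 is the degree-4 chord of G major, so it is the borrowed IVmaj7.

IVmaj7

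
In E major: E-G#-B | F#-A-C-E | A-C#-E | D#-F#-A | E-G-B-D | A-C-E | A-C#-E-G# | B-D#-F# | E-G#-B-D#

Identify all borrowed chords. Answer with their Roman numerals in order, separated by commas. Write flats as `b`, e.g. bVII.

In E major the diatonic chords are E, F#m, G#m, A, B, C#m, D#dim. E–G#–B = E, A–C#–E = A, D#–F#–A = D#dim, A–C#–E–G# = Amaj7, B–D#–F# = B and E–G#–B–D# = Emaj7 are all diatonic. F#–A–C–E is not: scale degree 2 in E major carries F#m (ii). In E minor the chord on that degree is F#m7b5, so here it functions as iiø7, borrowed from the parallel minor. E–G–B–D doesn't fit — on degree 1 E major would have E (I). Em7 is the degree-1 chord of E minor, so it is the borrowed i7. But A–C–E is foreign: the diatonic IV on degree 4 is A, whereas Am comes from E minor. It is labeled iv.

iiø7, i7, iv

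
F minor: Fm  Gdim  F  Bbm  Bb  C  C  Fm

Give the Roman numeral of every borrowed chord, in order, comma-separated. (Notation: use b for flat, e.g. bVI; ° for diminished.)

I, IV

The diatonic triads in F minor (with V from harmonic minor) are Fm, Gdim, Ab, Bbm, C, Db, Eb. Fm, Gdim, Bbm and C all belong to that set. F (F–A–C) is not: scale degree 1 in F minor carries Fm (i). In F major the chord on that degree is F, so here it functions as I, borrowed from the parallel major. But Bb (Bb–D–F) is foreign: the diatonic iv on degree 4 is Bbm, whereas Bb comes from F major. It is labeled IV.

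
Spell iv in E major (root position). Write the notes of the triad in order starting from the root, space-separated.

iv is built on scale degree 4, which is A in both E major and its parallel. Stacking thirds in E minor on A gives A–C–E.

A C E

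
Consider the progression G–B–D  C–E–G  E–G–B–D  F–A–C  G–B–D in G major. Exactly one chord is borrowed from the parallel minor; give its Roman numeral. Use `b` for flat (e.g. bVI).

In G major the diatonic chords are G, Am, Bm, C, D, Em, F#dim. G–B–D = G, C–E–G = C and E–G–B–D = Em7 all belong to that set. F–A–C doesn't fit — on degree 7 G major would have F#dim (vii°). F is the degree-7 chord of G minor, so it is the borrowed bVII.

bVII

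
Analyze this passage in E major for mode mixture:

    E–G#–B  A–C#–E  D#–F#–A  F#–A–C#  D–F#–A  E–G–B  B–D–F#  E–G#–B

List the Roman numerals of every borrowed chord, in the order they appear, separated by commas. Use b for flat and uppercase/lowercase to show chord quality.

bVII, i, v

In E major the diatonic chords are E, F#m, G#m, A, B, C#m, D#dim. E–G#–B = E, A–C#–E = A, D#–F#–A = D#dim and F#–A–C# = F#m all belong to that set. But D–F#–A is foreign: the diatonic vii° on degree 7 is D#dim, whereas D comes from E minor. It is labeled bVII. E–G–B doesn't fit — on degree 1 E major would have E (I). Em is the degree-1 chord of E minor, so it is the borrowed i. B–D–F# is not: scale degree 5 in E major carries B (V). In E minor the chord on that degree is Bm, so here it functions as v, borrowed from the parallel minor.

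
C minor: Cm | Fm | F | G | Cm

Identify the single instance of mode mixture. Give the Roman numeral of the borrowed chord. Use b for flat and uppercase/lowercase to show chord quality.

IV

In C minor (with V from harmonic minor) the diatonic chords are Cm, Ddim, Eb, Fm, G, Ab, Bb. Cm, Fm and G all belong to that set. F (F–A–C) is not: scale degree 4 in C minor carries Fm (iv). In C major the chord on that degree is F, so here it functions as IV, borrowed from the parallel major.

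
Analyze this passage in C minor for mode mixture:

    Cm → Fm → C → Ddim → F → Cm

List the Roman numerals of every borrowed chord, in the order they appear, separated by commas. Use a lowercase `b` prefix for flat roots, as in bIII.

The diatonic triads in C minor (with V from harmonic minor) are Cm, Ddim, Eb, Fm, G, Ab, Bb. Cm, Fm and Ddim are all diatonic. C (C–E–G) doesn't fit — on degree 1 C minor would have Cm (i). C is the degree-1 chord of C major, so it is the borrowed I. But F (F–A–C) is foreign: the diatonic iv on degree 4 is Fm, whereas F comes from C major. It is labeled IV.

I, IV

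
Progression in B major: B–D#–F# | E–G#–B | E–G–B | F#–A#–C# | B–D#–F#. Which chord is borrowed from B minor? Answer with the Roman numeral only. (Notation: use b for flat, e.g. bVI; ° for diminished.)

iv

B major has the diatonic set B, C#m, D#m, E, F#, G#m, A#dim. Of the given chords, B–D#–F# = B, E–G#–B = E and F#–A#–C# = F# are diatonic. E–G–B doesn't fit — on degree 4 B major would have E (IV). Em is the degree-4 chord of B minor, so it is the borrowed iv.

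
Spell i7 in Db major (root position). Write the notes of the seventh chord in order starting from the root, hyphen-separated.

i7 is built on scale degree 1, which is Db in both Db major and its parallel. Building the minor-seventh chord from the parallel minor on Db: Db–Fb–Ab–Cb.

Db-Fb-Ab-Cb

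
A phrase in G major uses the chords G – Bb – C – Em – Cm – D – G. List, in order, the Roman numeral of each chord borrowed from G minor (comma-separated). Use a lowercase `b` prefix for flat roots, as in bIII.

G major has the diatonic set G, Am, Bm, C, D, Em, F#dim. G, C, Em and D all belong to that set. Bb (Bb–D–F) is not: scale degree 3 in G major carries Bm (iii). In G minor the chord on that degree is Bb, so here it functions as bIII, borrowed from the parallel minor. Cm (C–Eb–G) is not: scale degree 4 in G major carries C (IV). In G minor the chord on that degree is Cm, so here it functions as iv, borrowed from the parallel minor.

bIII, iv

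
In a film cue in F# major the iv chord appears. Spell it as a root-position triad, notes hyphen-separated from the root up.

B-D-F#

The root, B, is scale degree 4 — the same note in F# major and F# minor; only the chord quality changes. Stacking thirds in F# minor on B gives B–D–F#.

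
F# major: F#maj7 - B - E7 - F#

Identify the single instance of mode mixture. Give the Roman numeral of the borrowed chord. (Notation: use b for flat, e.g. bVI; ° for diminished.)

bVII7

F# major has the diatonic set F#, G#m, A#m, B, C#, D#m, E#dim. F#maj7, B and F# all belong to that set. E7 (E–G#–B–D) doesn't fit — on degree 7 F# major would have E#dim (vii°). E7 is the degree-7 chord of F# minor, so it is the borrowed bVII7.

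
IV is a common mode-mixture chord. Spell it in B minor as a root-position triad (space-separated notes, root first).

IV is built on scale degree 4, which is E in both B minor and its parallel. In B major the chord on E is E–G#–B.

E G# B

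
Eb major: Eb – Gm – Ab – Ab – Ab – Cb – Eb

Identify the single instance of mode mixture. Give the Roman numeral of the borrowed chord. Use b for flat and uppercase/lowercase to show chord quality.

Eb major has the diatonic set Eb, Fm, Gm, Ab, Bb, Cm, Ddim. Eb, Gm and Ab are all diatonic. But Cb (Cb–Eb–Gb) is foreign: the diatonic vi on degree 6 is Cm, whereas Cb comes from Eb minor. It is labeled bVI.

bVI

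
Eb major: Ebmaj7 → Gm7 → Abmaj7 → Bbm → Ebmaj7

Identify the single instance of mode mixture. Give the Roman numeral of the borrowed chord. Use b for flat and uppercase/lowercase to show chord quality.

In Eb major the diatonic chords are Eb, Fm, Gm, Ab, Bb, Cm, Ddim. Ebmaj7, Gm7 and Abmaj7 all belong to that set. Bbm (Bb–Db–F) doesn't fit — on degree 5 Eb major would have Bb (V). Bbm is the degree-5 chord of Eb minor, so it is the borrowed v.

v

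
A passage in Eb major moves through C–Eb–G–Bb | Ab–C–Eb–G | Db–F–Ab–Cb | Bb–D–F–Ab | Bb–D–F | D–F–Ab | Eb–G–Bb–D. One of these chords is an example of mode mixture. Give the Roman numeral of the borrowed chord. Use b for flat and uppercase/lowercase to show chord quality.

In Eb major the diatonic chords are Eb, Fm, Gm, Ab, Bb, Cm, Ddim. C–Eb–G–Bb = Cm7, Ab–C–Eb–G = Abmaj7, Bb–D–F–Ab = Bb7, Bb–D–F = Bb, D–F–Ab = Ddim and Eb–G–Bb–D = Ebmaj7 all belong to that set. Db–F–Ab–Cb doesn't fit — on degree 7 Eb major would have Ddim (vii°). Db7 is the degree-7 chord of Eb minor, so it is the borrowed bVII7.

bVII7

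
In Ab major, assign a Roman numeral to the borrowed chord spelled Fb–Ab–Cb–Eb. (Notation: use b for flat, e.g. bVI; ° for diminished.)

Fb is the lowered form of scale degree 6 in Ab major (the diatonic degree 6 is F). Fb–Ab–Cb–Eb is a major-seventh chord — the form found in Ab minor, not the diatonic vi (Fm). Borrowed into Ab major it is written bVImaj7.

bVImaj7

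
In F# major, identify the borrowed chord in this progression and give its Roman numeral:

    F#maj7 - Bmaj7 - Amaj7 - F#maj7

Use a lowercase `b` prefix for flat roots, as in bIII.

The diatonic triads in F# major are F#, G#m, A#m, B, C#, D#m, E#dim. Of the given chords, F#maj7 and Bmaj7 are diatonic. But Amaj7 (A–C#–E–G#) is foreign: the diatonic iii on degree 3 is A#m, whereas Amaj7 comes from F# minor. It is labeled bIIImaj7.

bIIImaj7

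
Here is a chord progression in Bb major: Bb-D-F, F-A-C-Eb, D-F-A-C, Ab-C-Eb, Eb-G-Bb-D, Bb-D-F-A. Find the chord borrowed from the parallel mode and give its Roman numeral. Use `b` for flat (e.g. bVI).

bVII

Bb major has the diatonic set Bb, Cm, Dm, Eb, F, Gm, Adim. Bb–D–F = Bb, F–A–C–Eb = F7, D–F–A–C = Dm7, Eb–G–Bb–D = Ebmaj7 and Bb–D–F–A = Bbmaj7 all belong to that set. Ab–C–Eb is not: scale degree 7 in Bb major carries Adim (vii°). In Bb minor the chord on that degree is Ab, so here it functions as bVII, borrowed from the parallel minor.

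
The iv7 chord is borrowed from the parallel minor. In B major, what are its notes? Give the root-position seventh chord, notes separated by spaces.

iv7 is built on scale degree 4, which is E in both B major and its parallel. In B minor the chord on E is E–G–B–D.

E G B D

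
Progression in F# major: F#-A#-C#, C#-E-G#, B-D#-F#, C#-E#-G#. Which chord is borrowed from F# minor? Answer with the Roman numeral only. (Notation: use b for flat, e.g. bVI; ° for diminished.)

In F# major the diatonic chords are F#, G#m, A#m, B, C#, D#m, E#dim. Of the given chords, F#–A#–C# = F#, B–D#–F# = B and C#–E#–G# = C# are diatonic. C#–E–G# is not: scale degree 5 in F# major carries C# (V). In F# minor the chord on that degree is C#m, so here it functions as v, borrowed from the parallel minor.

v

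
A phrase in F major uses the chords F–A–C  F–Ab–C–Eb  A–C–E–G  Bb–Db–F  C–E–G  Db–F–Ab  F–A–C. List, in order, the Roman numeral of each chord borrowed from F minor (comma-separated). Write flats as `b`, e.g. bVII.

The diatonic triads in F major are F, Gm, Am, Bb, C, Dm, Edim. Of the given chords, F–A–C = F, A–C–E–G = Am7 and C–E–G = C are diatonic. F–Ab–C–Eb is not: scale degree 1 in F major carries F (I). In F minor the chord on that degree is Fm7, so here it functions as i7, borrowed from the parallel minor. Bb–Db–F doesn't fit — on degree 4 F major would have Bb (IV). Bbm is the degree-4 chord of F minor, so it is the borrowed iv. Db–F–Ab is not: scale degree 6 in F major carries Dm (vi). In F minor the chord on that degree is Db, so here it functions as bVI, borrowed from the parallel minor.

i7, iv, bVI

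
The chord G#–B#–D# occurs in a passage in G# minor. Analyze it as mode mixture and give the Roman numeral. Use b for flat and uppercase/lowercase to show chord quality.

I

The root G# is the diatonic 1st degree of G# minor; the borrowing shows in the chord quality. Diatonically G# minor has G#m (i) on that degree; G#–B#–D# is instead the major chord native to G# major, so it takes the label I.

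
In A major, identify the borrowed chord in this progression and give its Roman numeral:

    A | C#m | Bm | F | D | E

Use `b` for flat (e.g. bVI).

bVI

The diatonic triads in A major are A, Bm, C#m, D, E, F#m, G#dim. A, C#m, Bm, D and E are all diatonic. F (F–A–C) is not: scale degree 6 in A major carries F#m (vi). In A minor the chord on that degree is F, so here it functions as bVI, borrowed from the parallel minor.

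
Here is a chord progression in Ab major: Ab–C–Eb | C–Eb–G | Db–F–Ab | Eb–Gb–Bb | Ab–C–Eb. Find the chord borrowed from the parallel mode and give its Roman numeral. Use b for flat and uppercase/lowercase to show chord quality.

v

In Ab major the diatonic chords are Ab, Bbm, Cm, Db, Eb, Fm, Gdim. Ab–C–Eb = Ab, C–Eb–G = Cm and Db–F–Ab = Db are all diatonic. Eb–Gb–Bb is not: scale degree 5 in Ab major carries Eb (V). In Ab minor the chord on that degree is Ebm, so here it functions as v, borrowed from the parallel minor.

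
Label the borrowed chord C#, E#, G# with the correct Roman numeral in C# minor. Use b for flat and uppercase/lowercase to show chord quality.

The root C# is the diatonic 1st degree of C# minor; the borrowing shows in the chord quality. The diatonic chord on degree 1 would be C#m (i), but C#–E#–G# is the major chord from C# major. As a borrowed chord it is labeled I.

I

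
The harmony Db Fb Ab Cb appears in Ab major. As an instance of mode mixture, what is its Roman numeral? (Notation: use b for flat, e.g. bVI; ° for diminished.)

iv7

Db is scale degree 4 in Ab major. The diatonic chord on degree 4 would be Db (IV), but Db–Fb–Ab–Cb is the minor-seventh chord from Ab minor. As a borrowed chord it is labeled iv7.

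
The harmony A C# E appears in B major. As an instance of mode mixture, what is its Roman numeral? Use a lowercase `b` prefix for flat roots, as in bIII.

The root A is the lowered 7th scale degree — diatonically B major has A# there. A–C#–E is a major chord — the form found in B minor, not the diatonic vii° (A#dim). Borrowed into B major it is written bVII.

bVII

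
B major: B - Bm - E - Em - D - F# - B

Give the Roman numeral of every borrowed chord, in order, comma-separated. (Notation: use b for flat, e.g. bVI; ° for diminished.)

i, iv, bIII

The diatonic triads in B major are B, C#m, D#m, E, F#, G#m, A#dim. Of the given chords, B, E and F# are diatonic. But Bm (B–D–F#) is foreign: the diatonic I on degree 1 is B, whereas Bm comes from B minor. It is labeled i. Em (E–G–B) doesn't fit — on degree 4 B major would have E (IV). Em is the degree-4 chord of B minor, so it is the borrowed iv. But D (D–F#–A) is foreign: the diatonic iii on degree 3 is D#m, whereas D comes from B minor. It is labeled bIII.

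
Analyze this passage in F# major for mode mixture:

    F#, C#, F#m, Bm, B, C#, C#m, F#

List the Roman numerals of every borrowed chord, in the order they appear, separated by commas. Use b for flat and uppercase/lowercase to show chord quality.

In F# major the diatonic chords are F#, G#m, A#m, B, C#, D#m, E#dim. F#, C# and B are all diatonic. F#m (F#–A–C#) doesn't fit — on degree 1 F# major would have F# (I). F#m is the degree-1 chord of F# minor, so it is the borrowed i. Bm (B–D–F#) doesn't fit — on degree 4 F# major would have B (IV). Bm is the degree-4 chord of F# minor, so it is the borrowed iv. C#m (C#–E–G#) is not: scale degree 5 in F# major carries C# (V). In F# minor the chord on that degree is C#m, so here it functions as v, borrowed from the parallel minor.

i, iv, v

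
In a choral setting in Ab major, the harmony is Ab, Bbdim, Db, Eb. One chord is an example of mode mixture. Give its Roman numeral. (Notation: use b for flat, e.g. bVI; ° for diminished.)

ii°

The diatonic triads in Ab major are Ab, Bbm, Cm, Db, Eb, Fm, Gdim. Ab, Db and Eb all belong to that set. Bbdim (Bb–Db–Fb) doesn't fit — on degree 2 Ab major would have Bbm (ii). Bbdim is the degree-2 chord of Ab minor, so it is the borrowed ii°.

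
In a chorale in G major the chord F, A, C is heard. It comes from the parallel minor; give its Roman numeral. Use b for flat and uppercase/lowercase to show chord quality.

bVII

F is the lowered form of scale degree 7 in G major (the diatonic degree 7 is F#). The diatonic chord on degree 7 would be F#dim (vii°), but F–A–C is the major chord from G minor. As a borrowed chord it is labeled bVII.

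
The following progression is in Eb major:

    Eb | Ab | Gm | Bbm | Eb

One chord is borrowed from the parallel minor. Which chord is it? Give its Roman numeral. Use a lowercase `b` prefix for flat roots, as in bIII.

Eb major has the diatonic set Eb, Fm, Gm, Ab, Bb, Cm, Ddim. Of the given chords, Eb, Ab and Gm are diatonic. Bbm (Bb–Db–F) doesn't fit — on degree 5 Eb major would have Bb (V). Bbm is the degree-5 chord of Eb minor, so it is the borrowed v.

v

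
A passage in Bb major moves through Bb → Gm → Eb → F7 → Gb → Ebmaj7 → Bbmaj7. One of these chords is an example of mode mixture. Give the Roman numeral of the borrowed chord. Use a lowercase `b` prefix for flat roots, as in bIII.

bVI

Bb major has the diatonic set Bb, Cm, Dm, Eb, F, Gm, Adim. Bb, Gm, Eb, F7, Ebmaj7 and Bbmaj7 are all diatonic. Gb (Gb–Bb–Db) doesn't fit — on degree 6 Bb major would have Gm (vi). Gb is the degree-6 chord of Bb minor, so it is the borrowed bVI.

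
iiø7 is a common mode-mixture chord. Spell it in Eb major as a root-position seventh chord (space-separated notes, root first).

The root, F, is scale degree 2 — the same note in Eb major and Eb minor; only the chord quality changes. Building the half-diminished-seventh chord from the parallel minor on F: F–Ab–Cb–Eb.

F Ab Cb Eb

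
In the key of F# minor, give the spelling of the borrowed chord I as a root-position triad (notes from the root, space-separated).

F# A# C#

The root, F#, is scale degree 1 — the same note in F# minor and F# major; only the chord quality changes. Building the major chord from the parallel major on F#: F#–A#–C#.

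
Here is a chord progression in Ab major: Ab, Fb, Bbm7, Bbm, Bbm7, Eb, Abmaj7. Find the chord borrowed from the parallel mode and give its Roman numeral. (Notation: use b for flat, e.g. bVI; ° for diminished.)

bVI

The diatonic triads in Ab major are Ab, Bbm, Cm, Db, Eb, Fm, Gdim. Ab, Bbm7, Bbm, Eb and Abmaj7 are all diatonic. Fb (Fb–Ab–Cb) doesn't fit — on degree 6 Ab major would have Fm (vi). Fb is the degree-6 chord of Ab minor, so it is the borrowed bVI.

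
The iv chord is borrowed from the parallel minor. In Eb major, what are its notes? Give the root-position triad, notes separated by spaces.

Ab Cb Eb

iv is built on scale degree 4, which is Ab in both Eb major and its parallel. In Eb minor the chord on Ab is Ab–Cb–Eb.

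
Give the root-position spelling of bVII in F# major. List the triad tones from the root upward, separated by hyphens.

Scale degree 7 in F# major is E#. bVII uses the lowered form, E, taken from F# minor. Stacking thirds in F# minor on E gives E–G#–B.

E-G#-B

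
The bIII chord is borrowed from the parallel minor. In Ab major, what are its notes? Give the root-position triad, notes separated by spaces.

The root of bIII is the lowered 3rd degree: C becomes Cb. In Ab minor the chord on Cb is Cb–Eb–Gb.

Cb Eb Gb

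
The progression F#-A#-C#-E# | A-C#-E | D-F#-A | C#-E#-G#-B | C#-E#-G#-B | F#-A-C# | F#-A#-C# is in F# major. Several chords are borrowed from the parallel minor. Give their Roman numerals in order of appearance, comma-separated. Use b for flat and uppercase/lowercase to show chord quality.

bIII, bVI, i

The diatonic triads in F# major are F#, G#m, A#m, B, C#, D#m, E#dim. F#–A#–C#–E# = F#maj7, C#–E#–G#–B = C#7 and F#–A#–C# = F# are all diatonic. A–C#–E doesn't fit — on degree 3 F# major would have A#m (iii). A is the degree-3 chord of F# minor, so it is the borrowed bIII. But D–F#–A is foreign: the diatonic vi on degree 6 is D#m, whereas D comes from F# minor. It is labeled bVI. But F#–A–C# is foreign: the diatonic I on degree 1 is F#, whereas F#m comes from F# minor. It is labeled i.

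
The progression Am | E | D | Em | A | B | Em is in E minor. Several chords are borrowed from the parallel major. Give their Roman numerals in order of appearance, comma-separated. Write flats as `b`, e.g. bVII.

The diatonic triads in E minor (with V from harmonic minor) are Em, F#dim, G, Am, B, C, D. Am, D, Em and B are all diatonic. E (E–G#–B) doesn't fit — on degree 1 E minor would have Em (i). E is the degree-1 chord of E major, so it is the borrowed I. A (A–C#–E) is not: scale degree 4 in E minor carries Am (iv). In E major the chord on that degree is A, so here it functions as IV, borrowed from the parallel major.

I, IV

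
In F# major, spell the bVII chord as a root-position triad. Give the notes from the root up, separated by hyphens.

Scale degree 7 in F# major is E#. bVII uses the lowered form, E, taken from F# minor. Building the major chord from the parallel minor on E: E–G#–B.

E-G#-B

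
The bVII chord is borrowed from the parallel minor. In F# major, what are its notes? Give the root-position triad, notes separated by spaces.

E G# B

Scale degree 7 in F# major is E#. bVII uses the lowered form, E, taken from F# minor. Building the major chord from the parallel minor on E: E–G#–B.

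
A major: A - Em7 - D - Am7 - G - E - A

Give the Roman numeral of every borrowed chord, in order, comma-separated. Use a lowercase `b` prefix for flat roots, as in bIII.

v7, i7, bVII

The diatonic triads in A major are A, Bm, C#m, D, E, F#m, G#dim. A, D and E are all diatonic. But Em7 (E–G–B–D) is foreign: the diatonic V on degree 5 is E, whereas Em7 comes from A minor. It is labeled v7. Am7 (A–C–E–G) is not: scale degree 1 in A major carries A (I). In A minor the chord on that degree is Am7, so here it functions as i7, borrowed from the parallel minor. G (G–B–D) is not: scale degree 7 in A major carries G#dim (vii°). In A minor the chord on that degree is G, so here it functions as bVII, borrowed from the parallel minor.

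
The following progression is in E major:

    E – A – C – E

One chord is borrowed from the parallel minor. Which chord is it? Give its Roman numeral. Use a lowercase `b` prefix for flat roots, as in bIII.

E major has the diatonic set E, F#m, G#m, A, B, C#m, D#dim. Of the given chords, E and A are diatonic. But C (C–E–G) is foreign: the diatonic vi on degree 6 is C#m, whereas C comes from E minor. It is labeled bVI.

bVI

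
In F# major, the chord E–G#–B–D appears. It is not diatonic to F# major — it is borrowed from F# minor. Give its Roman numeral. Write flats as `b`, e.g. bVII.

bVII7

The root E is the lowered 7th scale degree — diatonically F# major has E# there. E–G#–B–D is a dominant-seventh chord — the form found in F# minor, not the diatonic vii° (E#dim). Borrowed into F# major it is written bVII7.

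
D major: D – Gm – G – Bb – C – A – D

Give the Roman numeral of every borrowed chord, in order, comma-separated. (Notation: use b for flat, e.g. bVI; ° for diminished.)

iv, bVI, bVII

The diatonic triads in D major are D, Em, F#m, G, A, Bm, C#dim. D, G and A all belong to that set. Gm (G–Bb–D) is not: scale degree 4 in D major carries G (IV). In D minor the chord on that degree is Gm, so here it functions as iv, borrowed from the parallel minor. Bb (Bb–D–F) is not: scale degree 6 in D major carries Bm (vi). In D minor the chord on that degree is Bb, so here it functions as bVI, borrowed from the parallel minor. C (C–E–G) is not: scale degree 7 in D major carries C#dim (vii°). In D minor the chord on that degree is C, so here it functions as bVII, borrowed from the parallel minor.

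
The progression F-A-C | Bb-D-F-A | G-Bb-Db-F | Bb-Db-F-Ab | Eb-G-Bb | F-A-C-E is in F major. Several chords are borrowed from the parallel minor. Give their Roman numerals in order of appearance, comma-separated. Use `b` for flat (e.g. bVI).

In F major the diatonic chords are F, Gm, Am, Bb, C, Dm, Edim. Of the given chords, F–A–C = F, Bb–D–F–A = Bbmaj7 and F–A–C–E = Fmaj7 are diatonic. G–Bb–Db–F is not: scale degree 2 in F major carries Gm (ii). In F minor the chord on that degree is Gm7b5, so here it functions as iiø7, borrowed from the parallel minor. Bb–Db–F–Ab doesn't fit — on degree 4 F major would have Bb (IV). Bbm7 is the degree-4 chord of F minor, so it is the borrowed iv7. Eb–G–Bb is not: scale degree 7 in F major carries Edim (vii°). In F minor the chord on that degree is Eb, so here it functions as bVII, borrowed from the parallel minor.

iiø7, iv7, bVII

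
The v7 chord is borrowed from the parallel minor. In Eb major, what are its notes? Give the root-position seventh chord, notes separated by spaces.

Bb Db F Ab

v7 is built on scale degree 5, which is Bb in both Eb major and its parallel. In Eb minor the chord on Bb is Bb–Db–F–Ab.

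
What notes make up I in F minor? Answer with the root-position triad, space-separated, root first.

The root, F, is scale degree 1 — the same note in F minor and F major; only the chord quality changes. Building the major chord from the parallel major on F: F–A–C.

F A C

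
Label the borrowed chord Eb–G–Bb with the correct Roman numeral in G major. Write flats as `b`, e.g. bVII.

In G major scale degree 6 is E; Eb is its lowered form, from G minor. Eb–G–Bb is a major chord — the form found in G minor, not the diatonic vi (Em). Borrowed into G major it is written bVI.

bVI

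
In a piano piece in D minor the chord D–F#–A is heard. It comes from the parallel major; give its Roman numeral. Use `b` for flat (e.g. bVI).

I

The root D is the diatonic 1st degree of D minor; the borrowing shows in the chord quality. Diatonically D minor has Dm (i) on that degree; D–F#–A is instead the major chord native to D major, so it takes the label I.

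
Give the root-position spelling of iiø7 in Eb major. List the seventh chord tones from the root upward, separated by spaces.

F Ab Cb Eb

The root, F, is scale degree 2 — the same note in Eb major and Eb minor; only the chord quality changes. Stacking thirds in Eb minor on F gives F–Ab–Cb–Eb.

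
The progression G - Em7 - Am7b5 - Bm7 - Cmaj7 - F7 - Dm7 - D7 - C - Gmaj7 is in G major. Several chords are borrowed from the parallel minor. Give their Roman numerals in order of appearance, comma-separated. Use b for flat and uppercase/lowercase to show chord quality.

G major has the diatonic set G, Am, Bm, C, D, Em, F#dim. Of the given chords, G, Em7, Bm7, Cmaj7, D7, C and Gmaj7 are diatonic. Am7b5 (A–C–Eb–G) doesn't fit — on degree 2 G major would have Am (ii). Am7b5 is the degree-2 chord of G minor, so it is the borrowed iiø7. F7 (F–A–C–Eb) is not: scale degree 7 in G major carries F#dim (vii°). In G minor the chord on that degree is F7, so here it functions as bVII7, borrowed from the parallel minor. Dm7 (D–F–A–C) doesn't fit — on degree 5 G major would have D (V). Dm7 is the degree-5 chord of G minor, so it is the borrowed v7.

iiø7, bVII7, v7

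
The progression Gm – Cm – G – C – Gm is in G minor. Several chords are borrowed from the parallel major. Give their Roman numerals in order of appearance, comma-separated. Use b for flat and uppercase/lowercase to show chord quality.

I, IV

In G minor (with V from harmonic minor) the diatonic chords are Gm, Adim, Bb, Cm, D, Eb, F. Gm and Cm are both diatonic. But G (G–B–D) is foreign: the diatonic i on degree 1 is Gm, whereas G comes from G major. It is labeled I. C (C–E–G) doesn't fit — on degree 4 G minor would have Cm (iv). C is the degree-4 chord of G major, so it is the borrowed IV.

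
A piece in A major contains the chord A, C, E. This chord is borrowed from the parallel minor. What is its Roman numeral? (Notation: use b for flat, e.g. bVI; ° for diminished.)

i

The root A is the diatonic 1st degree of A major; the borrowing shows in the chord quality. A–C–E is a minor chord — the form found in A minor, not the diatonic I (A). Borrowed into A major it is written i.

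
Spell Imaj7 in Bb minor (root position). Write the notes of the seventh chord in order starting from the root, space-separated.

The root, Bb, is scale degree 1 — the same note in Bb minor and Bb major; only the chord quality changes. Building the major-seventh chord from the parallel major on Bb: Bb–D–F–A.

Bb D F A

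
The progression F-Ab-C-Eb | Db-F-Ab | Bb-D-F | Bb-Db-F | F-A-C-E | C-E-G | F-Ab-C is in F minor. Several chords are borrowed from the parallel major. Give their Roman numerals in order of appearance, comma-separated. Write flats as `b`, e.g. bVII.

In F minor (with V from harmonic minor) the diatonic chords are Fm, Gdim, Ab, Bbm, C, Db, Eb. F–Ab–C–Eb = Fm7, Db–F–Ab = Db, Bb–Db–F = Bbm, C–E–G = C and F–Ab–C = Fm are all diatonic. Bb–D–F is not: scale degree 4 in F minor carries Bbm (iv). In F major the chord on that degree is Bb, so here it functions as IV, borrowed from the parallel major. F–A–C–E is not: scale degree 1 in F minor carries Fm (i). In F major the chord on that degree is Fmaj7, so here it functions as Imaj7, borrowed from the parallel major.

IV, Imaj7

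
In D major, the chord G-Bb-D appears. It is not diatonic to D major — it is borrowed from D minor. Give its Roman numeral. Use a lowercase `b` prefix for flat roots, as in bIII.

The root G is the diatonic 4th degree of D major; the borrowing shows in the chord quality. Diatonically D major has G (IV) on that degree; G–Bb–D is instead the minor chord native to D minor, so it takes the label iv.

iv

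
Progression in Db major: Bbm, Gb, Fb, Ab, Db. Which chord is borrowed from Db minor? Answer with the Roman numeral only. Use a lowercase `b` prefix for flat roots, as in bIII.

The diatonic triads in Db major are Db, Ebm, Fm, Gb, Ab, Bbm, Cdim. Bbm, Gb, Ab and Db all belong to that set. But Fb (Fb–Ab–Cb) is foreign: the diatonic iii on degree 3 is Fm, whereas Fb comes from Db minor. It is labeled bIII.

bIII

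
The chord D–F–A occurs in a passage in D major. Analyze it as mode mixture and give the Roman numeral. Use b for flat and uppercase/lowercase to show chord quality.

The root D is the diatonic 1st degree of D major; the borrowing shows in the chord quality. The diatonic chord on degree 1 would be D (I), but D–F–A is the minor chord from D minor. As a borrowed chord it is labeled i.

i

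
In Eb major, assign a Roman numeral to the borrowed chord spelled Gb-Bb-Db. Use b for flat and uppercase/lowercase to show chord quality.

The root Gb is the lowered 3rd scale degree — diatonically Eb major has G there. Gb–Bb–Db is a major chord — the form found in Eb minor, not the diatonic iii (Gm). Borrowed into Eb major it is written bIII.

bIII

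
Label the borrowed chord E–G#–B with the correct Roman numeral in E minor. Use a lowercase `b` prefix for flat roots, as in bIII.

I

E is scale degree 1 in E minor. E–G#–B is a major chord — the form found in E major, not the diatonic i (Em). Borrowed into E minor it is written I.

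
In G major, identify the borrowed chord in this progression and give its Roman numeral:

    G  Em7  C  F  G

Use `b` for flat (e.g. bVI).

G major has the diatonic set G, Am, Bm, C, D, Em, F#dim. G, Em7 and C are all diatonic. F (F–A–C) doesn't fit — on degree 7 G major would have F#dim (vii°). F is the degree-7 chord of G minor, so it is the borrowed bVII.

bVII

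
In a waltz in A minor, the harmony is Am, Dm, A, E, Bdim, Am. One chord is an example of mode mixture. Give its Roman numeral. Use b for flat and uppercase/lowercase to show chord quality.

I

The diatonic triads in A minor (with V from harmonic minor) are Am, Bdim, C, Dm, E, F, G. Am, Dm, E and Bdim all belong to that set. A (A–C#–E) is not: scale degree 1 in A minor carries Am (i). In A major the chord on that degree is A, so here it functions as I, borrowed from the parallel major.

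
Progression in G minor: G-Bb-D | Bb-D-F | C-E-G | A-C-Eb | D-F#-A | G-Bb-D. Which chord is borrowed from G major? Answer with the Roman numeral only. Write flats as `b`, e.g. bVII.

The diatonic triads in G minor (with V from harmonic minor) are Gm, Adim, Bb, Cm, D, Eb, F. G–Bb–D = Gm, Bb–D–F = Bb, A–C–Eb = Adim and D–F#–A = D all belong to that set. C–E–G doesn't fit — on degree 4 G minor would have Cm (iv). C is the degree-4 chord of G major, so it is the borrowed IV.

IV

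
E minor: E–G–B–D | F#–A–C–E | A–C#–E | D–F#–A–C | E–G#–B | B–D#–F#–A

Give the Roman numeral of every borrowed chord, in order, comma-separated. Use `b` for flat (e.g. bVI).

E minor has the diatonic set Em, F#dim, G, Am, B, C, D (with V from harmonic minor). E–G–B–D = Em7, F#–A–C–E = F#m7b5, D–F#–A–C = D7 and B–D#–F#–A = B7 all belong to that set. But A–C#–E is foreign: the diatonic iv on degree 4 is Am, whereas A comes from E major. It is labeled IV. E–G#–B is not: scale degree 1 in E minor carries Em (i). In E major the chord on that degree is E, so here it functions as I, borrowed from the parallel major.

IV, I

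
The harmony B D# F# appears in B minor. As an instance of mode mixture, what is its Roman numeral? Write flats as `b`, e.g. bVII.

The root B is the diatonic 1st degree of B minor; the borrowing shows in the chord quality. Diatonically B minor has Bm (i) on that degree; B–D#–F# is instead the major chord native to B major, so it takes the label I.

I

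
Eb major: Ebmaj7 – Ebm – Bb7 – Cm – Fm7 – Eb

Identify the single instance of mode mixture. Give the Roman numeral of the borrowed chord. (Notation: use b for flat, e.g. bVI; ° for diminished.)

i

In Eb major the diatonic chords are Eb, Fm, Gm, Ab, Bb, Cm, Ddim. Of the given chords, Ebmaj7, Bb7, Cm, Fm7 and Eb are diatonic. But Ebm (Eb–Gb–Bb) is foreign: the diatonic I on degree 1 is Eb, whereas Ebm comes from Eb minor. It is labeled i.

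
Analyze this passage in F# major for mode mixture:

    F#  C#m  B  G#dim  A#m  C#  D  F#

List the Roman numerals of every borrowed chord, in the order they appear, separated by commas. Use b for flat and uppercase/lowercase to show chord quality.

F# major has the diatonic set F#, G#m, A#m, B, C#, D#m, E#dim. Of the given chords, F#, B, A#m and C# are diatonic. C#m (C#–E–G#) is not: scale degree 5 in F# major carries C# (V). In F# minor the chord on that degree is C#m, so here it functions as v, borrowed from the parallel minor. G#dim (G#–B–D) doesn't fit — on degree 2 F# major would have G#m (ii). G#dim is the degree-2 chord of F# minor, so it is the borrowed ii°. D (D–F#–A) doesn't fit — on degree 6 F# major would have D#m (vi). D is the degree-6 chord of F# minor, so it is the borrowed bVI.

v, ii°, bVI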